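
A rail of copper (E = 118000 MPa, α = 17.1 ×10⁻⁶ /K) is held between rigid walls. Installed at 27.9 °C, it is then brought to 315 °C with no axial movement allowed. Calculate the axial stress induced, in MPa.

579 MPa

E = 118000 MPa = 118.0 GPa.
ΔT = 287.1 K. Constrained thermal stress σ = E·α·ΔT = 118.0×10³ MPa × 17.1×10⁻⁶ × 287.1 = 579 MPa (compressive).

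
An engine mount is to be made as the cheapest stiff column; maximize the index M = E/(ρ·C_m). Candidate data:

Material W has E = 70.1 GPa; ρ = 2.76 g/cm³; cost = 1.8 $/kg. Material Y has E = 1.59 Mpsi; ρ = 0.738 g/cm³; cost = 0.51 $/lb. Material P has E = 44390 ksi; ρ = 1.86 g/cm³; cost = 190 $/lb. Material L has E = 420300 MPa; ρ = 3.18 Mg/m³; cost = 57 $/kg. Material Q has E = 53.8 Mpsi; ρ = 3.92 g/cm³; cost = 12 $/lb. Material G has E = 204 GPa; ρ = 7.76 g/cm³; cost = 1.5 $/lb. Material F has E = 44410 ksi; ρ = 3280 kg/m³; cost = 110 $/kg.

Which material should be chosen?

material W

After converting to SI:
  material W: E = 70.10 GPa, ρ = 2760 kg/m³, cost = 1.800 $/kg
  material Y: E = 10.96 GPa, ρ = 738.0 kg/m³, cost = 1.124 $/kg
  material P: E = 306.1 GPa, ρ = 1860 kg/m³, cost = 418.9 $/kg
  material L: E = 420.3 GPa, ρ = 3180 kg/m³, cost = 57.00 $/kg
  material Q: E = 370.9 GPa, ρ = 3920 kg/m³, cost = 26.46 $/kg
  material G: E = 204.0 GPa, ρ = 7760 kg/m³, cost = 3.307 $/kg
  material F: E = 306.2 GPa, ρ = 3280 kg/m³, cost = 110.0 $/kg
  material W: M = 14.1 MN·m per $
  material Y: M = 13.2 MN·m per $
  material G: M = 7.95 MN·m per $
  material Q: M = 3.58 MN·m per $
  material L: M = 2.32 MN·m per $
  material F: M = 0.849 MN·m per $
  material P: M = 0.393 MN·m per $
Highest index: material W.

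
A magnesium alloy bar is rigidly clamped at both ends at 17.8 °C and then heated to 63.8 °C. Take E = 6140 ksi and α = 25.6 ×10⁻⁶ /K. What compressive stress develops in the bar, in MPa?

49.9 MPa

E = 6140 ksi = 42.33 GPa.
ΔT = 46.00 K. Constrained thermal stress σ = E·α·ΔT = 42.33×10³ MPa × 25.6×10⁻⁶ × 46.00 = 49.9 MPa (compressive).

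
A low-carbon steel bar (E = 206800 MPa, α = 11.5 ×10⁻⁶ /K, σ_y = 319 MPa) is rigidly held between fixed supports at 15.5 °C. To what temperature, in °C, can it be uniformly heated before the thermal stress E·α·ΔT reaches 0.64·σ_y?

101 °C

E = 206800 MPa = 206.8 GPa.
E·α·ΔT = 204.2 MPa ⇒ ΔT = 204.2 / (206.8×10³ × 11.5×10⁻⁶) = 85.85 K.
T = 15.5 + 85.85 = 101.3 °C.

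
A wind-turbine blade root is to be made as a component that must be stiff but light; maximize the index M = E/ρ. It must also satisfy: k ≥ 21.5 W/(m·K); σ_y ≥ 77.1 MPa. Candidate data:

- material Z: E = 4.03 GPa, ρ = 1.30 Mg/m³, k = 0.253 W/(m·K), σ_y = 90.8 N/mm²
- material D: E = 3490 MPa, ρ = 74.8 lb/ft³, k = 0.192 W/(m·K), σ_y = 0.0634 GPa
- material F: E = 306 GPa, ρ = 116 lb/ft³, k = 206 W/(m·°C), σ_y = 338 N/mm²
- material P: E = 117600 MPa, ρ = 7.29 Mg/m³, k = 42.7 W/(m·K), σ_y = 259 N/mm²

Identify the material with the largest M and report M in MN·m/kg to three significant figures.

Screen on constraints: k ≥ 21.5 W/(m·K); σ_y ≥ 77.1 MPa. Survivors: material F, material P.
Putting every candidate on a common basis:
  material F: E = 306.0 GPa, ρ = 1858 kg/m³
  material P: E = 117.6 GPa, ρ = 7290 kg/m³
  material F: M = 165 MN·m/kg
  material P: M = 16.1 MN·m/kg
The maximum is for material F.

material F, M = 165 MN·m/kg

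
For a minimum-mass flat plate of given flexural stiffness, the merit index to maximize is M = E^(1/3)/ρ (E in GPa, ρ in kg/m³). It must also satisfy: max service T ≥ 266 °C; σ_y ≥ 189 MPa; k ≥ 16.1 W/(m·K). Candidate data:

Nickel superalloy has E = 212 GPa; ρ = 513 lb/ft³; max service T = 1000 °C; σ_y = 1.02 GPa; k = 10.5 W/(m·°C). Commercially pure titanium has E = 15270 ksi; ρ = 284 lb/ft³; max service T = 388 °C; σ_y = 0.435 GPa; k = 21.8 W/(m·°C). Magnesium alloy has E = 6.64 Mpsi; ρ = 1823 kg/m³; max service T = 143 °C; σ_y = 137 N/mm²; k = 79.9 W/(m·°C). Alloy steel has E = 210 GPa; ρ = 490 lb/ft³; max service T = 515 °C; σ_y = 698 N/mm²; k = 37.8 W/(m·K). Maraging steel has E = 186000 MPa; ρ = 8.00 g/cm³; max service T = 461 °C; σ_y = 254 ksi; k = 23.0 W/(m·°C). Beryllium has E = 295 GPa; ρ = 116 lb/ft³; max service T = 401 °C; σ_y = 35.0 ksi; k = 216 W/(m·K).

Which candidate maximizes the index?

Screen on constraints: max service T ≥ 266 °C; σ_y ≥ 189 MPa; k ≥ 16.1 W/(m·K). Survivors: commercially pure titanium, alloy steel, maraging steel, beryllium.
After converting to SI:
  commercially pure titanium: E = 105.3 GPa, ρ = 4549 kg/m³
  alloy steel: E = 210.0 GPa, ρ = 7849 kg/m³
  maraging steel: E = 186.0 GPa, ρ = 8000 kg/m³
  beryllium: E = 295.0 GPa, ρ = 1858 kg/m³
  beryllium: M = 3.58×10⁻³
  commercially pure titanium: M = 1.04×10⁻³
  alloy steel: M = 0.757×10⁻³
  maraging steel: M = 0.714×10⁻³
Beryllium has the largest M.

beryllium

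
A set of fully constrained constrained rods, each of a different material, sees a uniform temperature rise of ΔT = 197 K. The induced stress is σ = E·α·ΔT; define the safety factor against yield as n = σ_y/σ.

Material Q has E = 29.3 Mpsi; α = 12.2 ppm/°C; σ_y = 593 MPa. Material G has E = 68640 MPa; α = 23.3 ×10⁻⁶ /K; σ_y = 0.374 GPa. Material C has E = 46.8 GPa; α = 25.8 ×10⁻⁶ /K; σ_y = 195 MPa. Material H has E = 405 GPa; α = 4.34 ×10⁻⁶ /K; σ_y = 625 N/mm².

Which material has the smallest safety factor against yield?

material C

Per material, after unit conversion:
  material Q: E = 202.0, α = 12.2, σ_y = 593.0 → σ = 486 MPa, n = 1.22
  material G: E = 68.64, α = 23.3, σ_y = 374.0 → σ = 315 MPa, n = 1.19
  material C: E = 46.80, α = 25.8, σ_y = 195.0 → σ = 238 MPa, n = 0.820
  material H: E = 405.0, α = 4.34, σ_y = 625.0 → σ = 346 MPa, n = 1.80
Material C has the lowest safety factor, n = 0.820.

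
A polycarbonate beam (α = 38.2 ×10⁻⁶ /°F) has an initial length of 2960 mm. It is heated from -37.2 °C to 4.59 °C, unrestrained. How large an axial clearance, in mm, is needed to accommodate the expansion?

Convert α: 38.2×10⁻⁶/°F × (9/5) = 68.8×10⁻⁶/K.
ΔT = 4.59 − (-37.2) = 41.79 K.
ΔL = α·L₀·ΔT = 68.8×10⁻⁶ × 2960 mm × 41.79 K = 8.51 mm.

8.51 mm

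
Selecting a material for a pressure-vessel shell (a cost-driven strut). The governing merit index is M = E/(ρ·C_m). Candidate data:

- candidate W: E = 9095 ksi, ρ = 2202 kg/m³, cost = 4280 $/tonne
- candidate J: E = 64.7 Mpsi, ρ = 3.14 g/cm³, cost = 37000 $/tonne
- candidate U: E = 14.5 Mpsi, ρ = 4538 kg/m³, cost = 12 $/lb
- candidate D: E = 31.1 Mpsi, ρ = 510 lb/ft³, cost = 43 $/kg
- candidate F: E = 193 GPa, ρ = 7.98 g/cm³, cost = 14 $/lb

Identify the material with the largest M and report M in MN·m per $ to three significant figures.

candidate W, M = 6.65 MN·m per $

Putting every candidate on a common basis:
  candidate W: E = 62.71 GPa, ρ = 2202 kg/m³, cost = 4.280 $/kg
  candidate J: E = 446.1 GPa, ρ = 3140 kg/m³, cost = 37.00 $/kg
  candidate U: E = 99.97 GPa, ρ = 4538 kg/m³, cost = 26.46 $/kg
  candidate D: E = 214.4 GPa, ρ = 8169 kg/m³, cost = 43.00 $/kg
  candidate F: E = 193.0 GPa, ρ = 7980 kg/m³, cost = 30.86 $/kg
  candidate W: M = 6.65 MN·m per $
  candidate J: M = 3.84 MN·m per $
  candidate U: M = 0.833 MN·m per $
  candidate F: M = 0.784 MN·m per $
  candidate D: M = 0.610 MN·m per $
Candidate W ranks first.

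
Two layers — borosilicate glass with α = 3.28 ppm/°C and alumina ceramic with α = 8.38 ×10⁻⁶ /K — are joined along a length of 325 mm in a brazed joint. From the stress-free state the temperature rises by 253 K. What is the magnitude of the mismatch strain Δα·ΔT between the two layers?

Δα = |3.28 − 8.38|×10⁻⁶/K = 5.10×10⁻⁶/K.
Mismatch strain = Δα·ΔT = 5.10×10⁻⁶ × 253.0 = 1.29×10⁻³.

1.29×10⁻³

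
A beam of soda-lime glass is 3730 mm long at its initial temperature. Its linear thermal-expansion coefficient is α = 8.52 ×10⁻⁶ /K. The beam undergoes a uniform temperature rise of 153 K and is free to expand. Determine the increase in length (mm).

ΔL = α·L₀·ΔT = 8.52×10⁻⁶ × 3730 mm × 153.0 K = 4.86 mm.

4.86 mm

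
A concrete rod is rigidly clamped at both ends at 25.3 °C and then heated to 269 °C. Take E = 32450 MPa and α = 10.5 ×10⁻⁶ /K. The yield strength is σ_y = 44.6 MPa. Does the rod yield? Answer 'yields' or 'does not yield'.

E = 32450 MPa = 32.45 GPa.
ΔT = 243.7 K. Constrained thermal stress σ = E·α·ΔT = 32.45×10³ MPa × 10.5×10⁻⁶ × 243.7 = 83.0 MPa (compressive).
Compare to σ_y = 44.6 MPa: σ ≥ σ_y, so it yields.

yields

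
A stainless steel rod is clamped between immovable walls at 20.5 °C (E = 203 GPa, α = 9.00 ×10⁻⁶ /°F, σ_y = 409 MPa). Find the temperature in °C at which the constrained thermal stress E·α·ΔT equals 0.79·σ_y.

119 °C

α = 9.00×10⁻⁶/°F × 9/5 = 16.2×10⁻⁶/K.
E·α·ΔT = 323.1 MPa ⇒ ΔT = 323.1 / (203.0×10³ × 16.2×10⁻⁶) = 98.25 K.
T = 20.5 + 98.25 = 118.8 °C.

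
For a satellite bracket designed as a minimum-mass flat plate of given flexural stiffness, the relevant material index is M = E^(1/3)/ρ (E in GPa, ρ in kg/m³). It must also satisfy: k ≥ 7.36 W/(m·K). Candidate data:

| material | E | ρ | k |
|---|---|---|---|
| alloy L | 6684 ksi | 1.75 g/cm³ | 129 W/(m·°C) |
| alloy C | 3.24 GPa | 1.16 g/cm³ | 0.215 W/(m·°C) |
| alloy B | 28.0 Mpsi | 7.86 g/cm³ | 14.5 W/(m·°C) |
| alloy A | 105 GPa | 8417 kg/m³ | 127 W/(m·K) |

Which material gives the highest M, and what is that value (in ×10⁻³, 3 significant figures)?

Screen on constraints: k ≥ 7.36 W/(m·K). Survivors: alloy L, alloy B, alloy A.
Convert each candidate to consistent units, then evaluate M:
  alloy L: E = 46.08 GPa, ρ = 1750 kg/m³
  alloy B: E = 193.1 GPa, ρ = 7860 kg/m³
  alloy A: E = 105.0 GPa, ρ = 8417 kg/m³
  alloy L: M = 2.05×10⁻³
  alloy B: M = 0.735×10⁻³
  alloy A: M = 0.560×10⁻³
Highest index: alloy L.

alloy L, M = 2.05×10⁻³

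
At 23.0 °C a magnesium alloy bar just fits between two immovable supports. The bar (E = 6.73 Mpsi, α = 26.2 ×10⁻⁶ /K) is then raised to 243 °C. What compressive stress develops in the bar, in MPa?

E = 6.73 Mpsi = 46.40 GPa.
ΔT = 220.0 K. Constrained thermal stress σ = E·α·ΔT = 46.40×10³ MPa × 26.2×10⁻⁶ × 220.0 = 267 MPa (compressive).

267 MPa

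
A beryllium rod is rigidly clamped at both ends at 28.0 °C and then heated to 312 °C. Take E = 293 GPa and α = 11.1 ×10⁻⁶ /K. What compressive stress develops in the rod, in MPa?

ΔT = 284.0 K. Constrained thermal stress σ = E·α·ΔT = 293.0×10³ MPa × 11.1×10⁻⁶ × 284.0 = 924 MPa (compressive).

924 MPa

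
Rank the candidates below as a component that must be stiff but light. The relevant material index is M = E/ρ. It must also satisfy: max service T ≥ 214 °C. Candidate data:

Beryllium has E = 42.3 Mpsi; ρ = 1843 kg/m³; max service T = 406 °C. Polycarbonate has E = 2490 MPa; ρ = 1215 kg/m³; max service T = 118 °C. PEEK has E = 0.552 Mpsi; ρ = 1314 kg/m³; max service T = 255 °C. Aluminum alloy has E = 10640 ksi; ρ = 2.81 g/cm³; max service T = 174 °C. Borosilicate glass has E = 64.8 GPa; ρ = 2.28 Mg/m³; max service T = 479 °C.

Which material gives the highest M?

beryllium

Screen on constraints: max service T ≥ 214 °C. Survivors: beryllium, PEEK, borosilicate glass.
In SI units:
  beryllium: E = 291.6 GPa, ρ = 1843 kg/m³
  PEEK: E = 3.806 GPa, ρ = 1314 kg/m³
  borosilicate glass: E = 64.80 GPa, ρ = 2280 kg/m³
  beryllium: M = 158 MN·m/kg
  borosilicate glass: M = 28.4 MN·m/kg
  PEEK: M = 2.90 MN·m/kg
Beryllium ranks first.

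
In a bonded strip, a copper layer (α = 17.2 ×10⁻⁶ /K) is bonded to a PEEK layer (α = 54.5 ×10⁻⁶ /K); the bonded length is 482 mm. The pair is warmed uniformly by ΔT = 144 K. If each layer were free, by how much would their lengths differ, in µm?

Δα = |17.2 − 54.5|×10⁻⁶/K = 37.3×10⁻⁶/K.
ΔL_mismatch = Δα·L·ΔT = 37.3×10⁻⁶ × 482.0 mm × 144.0 K = 2590 µm.

2590 µm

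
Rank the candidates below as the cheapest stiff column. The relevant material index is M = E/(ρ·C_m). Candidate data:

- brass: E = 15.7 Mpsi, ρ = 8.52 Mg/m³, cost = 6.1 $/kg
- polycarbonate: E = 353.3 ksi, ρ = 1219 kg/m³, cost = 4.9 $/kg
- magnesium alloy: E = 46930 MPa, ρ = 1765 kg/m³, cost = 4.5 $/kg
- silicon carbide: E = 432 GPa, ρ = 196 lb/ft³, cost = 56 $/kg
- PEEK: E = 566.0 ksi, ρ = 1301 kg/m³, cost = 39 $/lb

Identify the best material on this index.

magnesium alloy

Putting every candidate on a common basis:
  brass: E = 108.2 GPa, ρ = 8520 kg/m³, cost = 6.100 $/kg
  polycarbonate: E = 2.436 GPa, ρ = 1219 kg/m³, cost = 4.900 $/kg
  magnesium alloy: E = 46.93 GPa, ρ = 1765 kg/m³, cost = 4.500 $/kg
  silicon carbide: E = 432.0 GPa, ρ = 3140 kg/m³, cost = 56.00 $/kg
  PEEK: E = 3.902 GPa, ρ = 1301 kg/m³, cost = 85.98 $/kg
  magnesium alloy: M = 5.91 MN·m per $
  silicon carbide: M = 2.46 MN·m per $
  brass: M = 2.08 MN·m per $
  polycarbonate: M = 0.408 MN·m per $
  PEEK: M = 0.0349 MN·m per $
Magnesium alloy has the largest M.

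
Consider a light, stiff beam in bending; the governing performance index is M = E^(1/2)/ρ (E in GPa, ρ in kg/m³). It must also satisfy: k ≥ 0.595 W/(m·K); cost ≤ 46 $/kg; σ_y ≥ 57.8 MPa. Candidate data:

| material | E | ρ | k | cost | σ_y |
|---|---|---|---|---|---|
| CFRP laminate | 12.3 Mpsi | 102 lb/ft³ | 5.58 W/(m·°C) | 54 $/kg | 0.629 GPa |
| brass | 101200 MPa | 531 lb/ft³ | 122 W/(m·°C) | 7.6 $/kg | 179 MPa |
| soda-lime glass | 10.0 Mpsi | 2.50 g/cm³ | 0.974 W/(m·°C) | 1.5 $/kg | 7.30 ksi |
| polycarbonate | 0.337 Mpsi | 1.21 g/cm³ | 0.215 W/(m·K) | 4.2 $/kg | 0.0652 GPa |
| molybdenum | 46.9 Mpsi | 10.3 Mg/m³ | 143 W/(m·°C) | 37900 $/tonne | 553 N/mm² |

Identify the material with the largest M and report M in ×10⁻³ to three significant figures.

Screen on constraints: k ≥ 0.595 W/(m·K); cost ≤ 46 $/kg; σ_y ≥ 57.8 MPa. Survivors: brass, molybdenum.
Normalizing units and computing the index:
  brass: E = 101.2 GPa, ρ = 8506 kg/m³
  molybdenum: E = 323.4 GPa, ρ = 10300 kg/m³
  molybdenum: M = 1.75×10⁻³
  brass: M = 1.18×10⁻³
The maximum is for molybdenum.

molybdenum, M = 1.75×10⁻³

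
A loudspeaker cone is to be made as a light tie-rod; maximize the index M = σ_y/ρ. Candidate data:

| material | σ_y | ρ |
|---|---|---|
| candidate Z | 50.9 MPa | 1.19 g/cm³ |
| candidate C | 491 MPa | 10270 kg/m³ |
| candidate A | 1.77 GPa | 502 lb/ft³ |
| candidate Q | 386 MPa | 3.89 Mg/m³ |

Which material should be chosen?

candidate A

Convert each candidate to consistent units, then evaluate M:
  candidate Z: σ_y = 50.90 MPa, ρ = 1190 kg/m³
  candidate C: σ_y = 491.0 MPa, ρ = 10270 kg/m³
  candidate A: σ_y = 1770 MPa, ρ = 8041 kg/m³
  candidate Q: σ_y = 386.0 MPa, ρ = 3890 kg/m³
  candidate A: M = 220 kN·m/kg
  candidate Q: M = 99.2 kN·m/kg
  candidate C: M = 47.8 kN·m/kg
  candidate Z: M = 42.8 kN·m/kg
The maximum is for candidate A.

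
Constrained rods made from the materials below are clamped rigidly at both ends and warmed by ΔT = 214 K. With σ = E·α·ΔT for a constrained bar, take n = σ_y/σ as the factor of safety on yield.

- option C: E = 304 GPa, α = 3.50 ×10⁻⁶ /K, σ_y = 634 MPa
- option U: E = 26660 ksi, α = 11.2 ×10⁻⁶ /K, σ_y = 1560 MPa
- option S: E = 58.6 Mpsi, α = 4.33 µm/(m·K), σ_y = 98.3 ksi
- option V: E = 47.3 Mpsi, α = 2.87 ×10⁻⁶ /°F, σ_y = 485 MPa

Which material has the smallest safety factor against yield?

option V

Per material, after unit conversion:
  option C: E = 304.0, α = 3.50, σ_y = 634.0 → σ = 228 MPa, n = 2.78
  option U: E = 183.8, α = 11.2, σ_y = 1560 → σ = 441 MPa, n = 3.54
  option S: E = 404.0, α = 4.33, σ_y = 677.8 → σ = 374 MPa, n = 1.81
  option V: E = 326.1, α = 5.17, σ_y = 485.0 → σ = 361 MPa, n = 1.35
Option V has the lowest safety factor, n = 1.35.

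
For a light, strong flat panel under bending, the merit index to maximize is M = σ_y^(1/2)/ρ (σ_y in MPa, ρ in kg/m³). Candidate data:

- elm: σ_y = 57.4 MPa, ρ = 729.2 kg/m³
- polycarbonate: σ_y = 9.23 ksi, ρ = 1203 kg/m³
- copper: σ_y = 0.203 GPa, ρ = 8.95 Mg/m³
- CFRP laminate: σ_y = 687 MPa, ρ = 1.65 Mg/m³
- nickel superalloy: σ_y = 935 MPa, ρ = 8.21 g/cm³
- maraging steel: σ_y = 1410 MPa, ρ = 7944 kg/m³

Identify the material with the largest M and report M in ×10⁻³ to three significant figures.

CFRP laminate, M = 15.9×10⁻³

In SI units:
  elm: σ_y = 57.40 MPa, ρ = 729.2 kg/m³
  polycarbonate: σ_y = 63.64 MPa, ρ = 1203 kg/m³
  copper: σ_y = 203.0 MPa, ρ = 8950 kg/m³
  CFRP laminate: σ_y = 687.0 MPa, ρ = 1650 kg/m³
  nickel superalloy: σ_y = 935.0 MPa, ρ = 8210 kg/m³
  maraging steel: σ_y = 1410 MPa, ρ = 7944 kg/m³
  CFRP laminate: M = 15.9×10⁻³
  elm: M = 10.4×10⁻³
  polycarbonate: M = 6.63×10⁻³
  maraging steel: M = 4.73×10⁻³
  nickel superalloy: M = 3.72×10⁻³
  copper: M = 1.59×10⁻³
The maximum is for CFRP laminate.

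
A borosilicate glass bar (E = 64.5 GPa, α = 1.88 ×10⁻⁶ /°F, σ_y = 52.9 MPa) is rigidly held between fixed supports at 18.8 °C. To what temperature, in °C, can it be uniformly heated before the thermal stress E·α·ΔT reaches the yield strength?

261 °C

α = 1.88×10⁻⁶/°F × 9/5 = 3.38×10⁻⁶/K.
E·α·ΔT = 52.90 MPa ⇒ ΔT = 52.90 / (64.50×10³ × 3.38×10⁻⁶) = 242.4 K.
T = 18.8 + 242.4 = 261.2 °C.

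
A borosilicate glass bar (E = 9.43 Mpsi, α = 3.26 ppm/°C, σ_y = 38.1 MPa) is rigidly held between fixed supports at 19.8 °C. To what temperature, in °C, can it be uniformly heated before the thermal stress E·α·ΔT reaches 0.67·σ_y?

140 °C

E = 9.43 Mpsi = 65.02 GPa.
E·α·ΔT = 25.53 MPa ⇒ ΔT = 25.53 / (65.02×10³ × 3.26×10⁻⁶) = 120.4 K.
T = 19.8 + 120.4 = 140.2 °C.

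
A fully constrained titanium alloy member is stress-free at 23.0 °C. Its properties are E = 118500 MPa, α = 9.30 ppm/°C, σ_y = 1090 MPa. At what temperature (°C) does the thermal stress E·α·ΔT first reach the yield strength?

1010 °C

E = 118500 MPa = 118.5 GPa.
E·α·ΔT = 1090 MPa ⇒ ΔT = 1090 / (118.5×10³ × 9.30×10⁻⁶) = 989.1 K.
T = 23.0 + 989.1 = 1012 °C.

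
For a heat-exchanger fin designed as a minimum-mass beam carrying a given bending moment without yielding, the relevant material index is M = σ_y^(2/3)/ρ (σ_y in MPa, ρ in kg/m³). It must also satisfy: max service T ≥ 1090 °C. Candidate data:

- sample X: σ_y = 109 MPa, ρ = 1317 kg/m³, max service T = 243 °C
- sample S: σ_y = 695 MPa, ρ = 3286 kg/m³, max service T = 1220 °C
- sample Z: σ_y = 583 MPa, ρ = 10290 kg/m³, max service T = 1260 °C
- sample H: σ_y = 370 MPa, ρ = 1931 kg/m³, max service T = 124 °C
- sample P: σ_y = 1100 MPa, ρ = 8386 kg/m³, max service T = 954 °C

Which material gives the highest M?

sample S

Screen on constraints: max service T ≥ 1090 °C. Survivors: sample S, sample Z.
Evaluate M for each candidate:
  sample S: M = 23.9×10⁻³
  sample Z: M = 6.78×10⁻³
Sample S has the largest M.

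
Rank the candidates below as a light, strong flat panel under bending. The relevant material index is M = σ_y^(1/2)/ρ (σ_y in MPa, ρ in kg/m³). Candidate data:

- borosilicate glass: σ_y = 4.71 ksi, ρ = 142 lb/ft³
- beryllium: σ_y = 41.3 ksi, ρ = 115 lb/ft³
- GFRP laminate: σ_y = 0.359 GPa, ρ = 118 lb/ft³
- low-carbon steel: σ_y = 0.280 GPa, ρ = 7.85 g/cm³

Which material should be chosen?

GFRP laminate

Putting every candidate on a common basis:
  borosilicate glass: σ_y = 32.47 MPa, ρ = 2275 kg/m³
  beryllium: σ_y = 284.8 MPa, ρ = 1842 kg/m³
  GFRP laminate: σ_y = 359.0 MPa, ρ = 1890 kg/m³
  low-carbon steel: σ_y = 280.0 MPa, ρ = 7850 kg/m³
  GFRP laminate: M = 10.0×10⁻³
  beryllium: M = 9.16×10⁻³
  borosilicate glass: M = 2.51×10⁻³
  low-carbon steel: M = 2.13×10⁻³
The maximum is for GFRP laminate.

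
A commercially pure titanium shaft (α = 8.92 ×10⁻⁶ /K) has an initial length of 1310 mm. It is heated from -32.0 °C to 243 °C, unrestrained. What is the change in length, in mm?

ΔT = 243 − (-32.0) = 275.0 K.
ΔL = α·L₀·ΔT = 8.92×10⁻⁶ × 1310 mm × 275.0 K = 3.21 mm.

3.21 mm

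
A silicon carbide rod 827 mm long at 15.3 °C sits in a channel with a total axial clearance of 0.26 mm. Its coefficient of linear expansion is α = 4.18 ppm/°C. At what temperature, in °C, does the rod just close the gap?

90.5 °C

α·L₀·ΔT = 0.26 mm ⇒ ΔT = 0.26 / (4.18×10⁻⁶ × 827.0) = 75.21 K.
T = 15.3 + 75.21 = 90.51 °C.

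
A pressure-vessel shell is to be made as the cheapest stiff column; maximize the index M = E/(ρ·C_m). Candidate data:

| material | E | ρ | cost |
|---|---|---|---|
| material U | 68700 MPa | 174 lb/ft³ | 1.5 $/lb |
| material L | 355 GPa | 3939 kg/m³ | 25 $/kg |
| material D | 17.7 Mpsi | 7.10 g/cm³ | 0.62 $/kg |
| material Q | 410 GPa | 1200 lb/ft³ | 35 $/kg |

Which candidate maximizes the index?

Putting every candidate on a common basis:
  material U: E = 68.70 GPa, ρ = 2787 kg/m³, cost = 3.307 $/kg
  material L: E = 355.0 GPa, ρ = 3939 kg/m³, cost = 25.00 $/kg
  material D: E = 122.0 GPa, ρ = 7100 kg/m³, cost = 0.6200 $/kg
  material Q: E = 410.0 GPa, ρ = 19220 kg/m³, cost = 35.00 $/kg
  material D: M = 27.7 MN·m per $
  material U: M = 7.45 MN·m per $
  material L: M = 3.60 MN·m per $
  material Q: M = 0.609 MN·m per $
Material D has the largest M.

material D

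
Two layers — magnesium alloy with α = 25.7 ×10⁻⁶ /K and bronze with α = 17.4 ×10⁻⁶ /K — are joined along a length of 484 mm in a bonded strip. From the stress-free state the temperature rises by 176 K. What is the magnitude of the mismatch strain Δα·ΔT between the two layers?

1.46×10⁻³

Δα = |25.7 − 17.4|×10⁻⁶/K = 8.30×10⁻⁶/K.
Mismatch strain = Δα·ΔT = 8.30×10⁻⁶ × 176.0 = 1.46×10⁻³.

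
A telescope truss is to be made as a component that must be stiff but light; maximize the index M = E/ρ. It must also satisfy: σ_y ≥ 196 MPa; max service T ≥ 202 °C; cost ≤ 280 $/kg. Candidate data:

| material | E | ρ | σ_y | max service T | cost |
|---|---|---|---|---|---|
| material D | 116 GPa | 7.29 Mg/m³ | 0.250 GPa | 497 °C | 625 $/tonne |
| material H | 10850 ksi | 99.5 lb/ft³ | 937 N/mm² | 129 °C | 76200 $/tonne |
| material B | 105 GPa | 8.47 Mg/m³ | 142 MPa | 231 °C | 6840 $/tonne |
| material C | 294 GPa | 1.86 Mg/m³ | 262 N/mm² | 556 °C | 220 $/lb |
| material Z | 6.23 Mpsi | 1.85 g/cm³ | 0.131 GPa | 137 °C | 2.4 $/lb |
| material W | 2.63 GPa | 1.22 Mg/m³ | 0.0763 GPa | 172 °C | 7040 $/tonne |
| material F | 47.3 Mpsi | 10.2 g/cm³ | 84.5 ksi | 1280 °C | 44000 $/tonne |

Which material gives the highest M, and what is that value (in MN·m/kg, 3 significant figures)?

Screen on constraints: σ_y ≥ 196 MPa; max service T ≥ 202 °C; cost ≤ 280 $/kg. Survivors: material D, material F.
Putting every candidate on a common basis:
  material D: E = 116.0 GPa, ρ = 7290 kg/m³
  material F: E = 326.1 GPa, ρ = 10200 kg/m³
  material F: M = 32.0 MN·m/kg
  material D: M = 15.9 MN·m/kg
Material F ranks first.

material F, M = 32.0 MN·m/kg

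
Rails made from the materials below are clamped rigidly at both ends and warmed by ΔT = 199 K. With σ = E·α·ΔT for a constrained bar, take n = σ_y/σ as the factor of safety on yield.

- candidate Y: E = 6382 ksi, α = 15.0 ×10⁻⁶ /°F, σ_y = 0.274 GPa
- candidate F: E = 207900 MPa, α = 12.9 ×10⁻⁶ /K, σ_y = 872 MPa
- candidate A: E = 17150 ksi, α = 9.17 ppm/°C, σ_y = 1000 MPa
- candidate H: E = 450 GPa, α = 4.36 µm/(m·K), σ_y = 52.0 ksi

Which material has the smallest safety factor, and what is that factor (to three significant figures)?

Per material, after unit conversion:
  candidate Y: E = 44.00, α = 27.0, σ_y = 274.0 → σ = 236 MPa, n = 1.16
  candidate F: E = 207.9, α = 12.9, σ_y = 872.0 → σ = 534 MPa, n = 1.63
  candidate A: E = 118.2, α = 9.17, σ_y = 1000 → σ = 216 MPa, n = 4.63
  candidate H: E = 450.0, α = 4.36, σ_y = 358.5 → σ = 390 MPa, n = 0.918
Candidate H has the lowest safety factor, n = 0.918.

candidate H, n = 0.918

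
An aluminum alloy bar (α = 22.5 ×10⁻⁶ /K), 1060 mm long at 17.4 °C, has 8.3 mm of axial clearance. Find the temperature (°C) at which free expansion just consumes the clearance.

α·L₀·ΔT = 8.3 mm ⇒ ΔT = 8.3 / (22.5×10⁻⁶ × 1060.0) = 348.0 K.
T = 17.4 + 348.0 = 365.4 °C.

365 °C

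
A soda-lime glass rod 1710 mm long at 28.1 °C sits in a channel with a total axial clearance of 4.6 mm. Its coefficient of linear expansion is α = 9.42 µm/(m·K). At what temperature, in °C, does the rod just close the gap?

314 °C

α·L₀·ΔT = 4.6 mm ⇒ ΔT = 4.6 / (9.42×10⁻⁶ × 1710.0) = 285.6 K.
T = 28.1 + 285.6 = 313.7 °C.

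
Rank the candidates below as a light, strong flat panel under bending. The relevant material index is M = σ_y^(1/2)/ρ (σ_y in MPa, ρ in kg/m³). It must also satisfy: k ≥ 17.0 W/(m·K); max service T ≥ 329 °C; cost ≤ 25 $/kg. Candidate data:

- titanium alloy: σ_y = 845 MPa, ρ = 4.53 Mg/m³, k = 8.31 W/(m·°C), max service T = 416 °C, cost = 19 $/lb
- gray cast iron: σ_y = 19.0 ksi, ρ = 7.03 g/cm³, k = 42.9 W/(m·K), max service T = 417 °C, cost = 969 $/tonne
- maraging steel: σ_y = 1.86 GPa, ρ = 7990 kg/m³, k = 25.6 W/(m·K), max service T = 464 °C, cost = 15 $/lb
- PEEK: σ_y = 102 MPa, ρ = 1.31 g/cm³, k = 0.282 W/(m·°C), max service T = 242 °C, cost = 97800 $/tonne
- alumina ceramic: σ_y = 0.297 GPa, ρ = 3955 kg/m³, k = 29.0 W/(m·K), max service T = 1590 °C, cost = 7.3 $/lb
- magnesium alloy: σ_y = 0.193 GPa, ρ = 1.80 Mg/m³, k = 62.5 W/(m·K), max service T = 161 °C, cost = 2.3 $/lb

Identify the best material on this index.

Screen on constraints: k ≥ 17.0 W/(m·K); max service T ≥ 329 °C; cost ≤ 25 $/kg. Survivors: gray cast iron, alumina ceramic.
In SI units:
  gray cast iron: σ_y = 131.0 MPa, ρ = 7030 kg/m³
  alumina ceramic: σ_y = 297.0 MPa, ρ = 3955 kg/m³
  alumina ceramic: M = 4.36×10⁻³
  gray cast iron: M = 1.63×10⁻³
Highest index: alumina ceramic.

alumina ceramic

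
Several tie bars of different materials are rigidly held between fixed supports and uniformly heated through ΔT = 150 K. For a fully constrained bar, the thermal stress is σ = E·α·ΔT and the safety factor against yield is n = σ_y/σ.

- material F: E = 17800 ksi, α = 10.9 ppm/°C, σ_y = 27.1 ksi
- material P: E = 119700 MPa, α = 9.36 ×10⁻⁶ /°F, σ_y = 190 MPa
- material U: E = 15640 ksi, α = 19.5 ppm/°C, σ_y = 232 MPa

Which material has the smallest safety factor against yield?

material P

Converting E to GPa, α to ×10⁻⁶/K, σ_y to MPa, then σ and n for each:
  material F: E = 122.7, α = 10.9, σ_y = 186.8 → σ = 201 MPa, n = 0.931
  material P: E = 119.7, α = 16.8, σ_y = 190.0 → σ = 303 MPa, n = 0.628
  material U: E = 107.8, α = 19.5, σ_y = 232.0 → σ = 315 MPa, n = 0.736
Smallest n: material P with n = 0.628.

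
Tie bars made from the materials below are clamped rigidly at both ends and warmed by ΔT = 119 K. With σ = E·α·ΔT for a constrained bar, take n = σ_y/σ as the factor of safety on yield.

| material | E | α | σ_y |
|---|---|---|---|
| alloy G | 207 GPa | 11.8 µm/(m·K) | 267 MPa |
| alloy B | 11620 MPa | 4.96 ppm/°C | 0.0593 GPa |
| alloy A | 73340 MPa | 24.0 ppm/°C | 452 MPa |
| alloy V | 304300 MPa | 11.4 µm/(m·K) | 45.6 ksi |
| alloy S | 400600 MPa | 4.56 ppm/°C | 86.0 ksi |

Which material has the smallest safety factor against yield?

With everything in SI (GPa, ×10⁻⁶/K, MPa):
  alloy G: E = 207.0, α = 11.8, σ_y = 267.0 → σ = 291 MPa, n = 0.919
  alloy B: E = 11.62, α = 4.96, σ_y = 59.30 → σ = 6.86 MPa, n = 8.65
  alloy A: E = 73.34, α = 24.0, σ_y = 452.0 → σ = 209 MPa, n = 2.16
  alloy V: E = 304.3, α = 11.4, σ_y = 314.4 → σ = 413 MPa, n = 0.762
  alloy S: E = 400.6, α = 4.56, σ_y = 592.9 → σ = 217 MPa, n = 2.73
Alloy V has the lowest safety factor, n = 0.762.

alloy V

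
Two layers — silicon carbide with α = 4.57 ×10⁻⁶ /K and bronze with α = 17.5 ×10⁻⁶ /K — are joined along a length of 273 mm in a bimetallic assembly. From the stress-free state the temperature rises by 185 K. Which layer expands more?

α(silicon carbide) = 4.57×10⁻⁶/K vs α(bronze) = 17.5×10⁻⁶/K.
Higher α expands more for the same ΔT: bronze.

bronze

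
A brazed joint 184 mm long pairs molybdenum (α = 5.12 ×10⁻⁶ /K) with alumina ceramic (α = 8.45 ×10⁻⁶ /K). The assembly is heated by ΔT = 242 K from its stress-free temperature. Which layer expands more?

α(molybdenum) = 5.12×10⁻⁶/K vs α(alumina ceramic) = 8.45×10⁻⁶/K.
Higher α expands more for the same ΔT: alumina ceramic.

alumina ceramic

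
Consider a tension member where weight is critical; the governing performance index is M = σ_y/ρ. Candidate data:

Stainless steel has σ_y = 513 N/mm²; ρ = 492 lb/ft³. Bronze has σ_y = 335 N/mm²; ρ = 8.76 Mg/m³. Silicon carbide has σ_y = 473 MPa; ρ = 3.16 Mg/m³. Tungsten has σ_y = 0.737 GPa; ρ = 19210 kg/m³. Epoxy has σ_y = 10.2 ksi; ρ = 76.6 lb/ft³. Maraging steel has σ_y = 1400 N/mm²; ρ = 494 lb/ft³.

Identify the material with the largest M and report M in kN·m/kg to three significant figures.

maraging steel, M = 177 kN·m/kg

Putting every candidate on a common basis:
  stainless steel: σ_y = 513.0 MPa, ρ = 7881 kg/m³
  bronze: σ_y = 335.0 MPa, ρ = 8760 kg/m³
  silicon carbide: σ_y = 473.0 MPa, ρ = 3160 kg/m³
  tungsten: σ_y = 737.0 MPa, ρ = 19210 kg/m³
  epoxy: σ_y = 70.33 MPa, ρ = 1227 kg/m³
  maraging steel: σ_y = 1400 MPa, ρ = 7913 kg/m³
  maraging steel: M = 177 kN·m/kg
  silicon carbide: M = 150 kN·m/kg
  stainless steel: M = 65.1 kN·m/kg
  epoxy: M = 57.3 kN·m/kg
  tungsten: M = 38.4 kN·m/kg
  bronze: M = 38.2 kN·m/kg
Highest index: maraging steel.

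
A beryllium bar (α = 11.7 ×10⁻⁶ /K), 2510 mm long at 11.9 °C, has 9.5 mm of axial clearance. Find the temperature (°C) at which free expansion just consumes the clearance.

335 °C

α·L₀·ΔT = 9.5 mm ⇒ ΔT = 9.5 / (11.7×10⁻⁶ × 2510.0) = 323.5 K.
T = 11.9 + 323.5 = 335.4 °C.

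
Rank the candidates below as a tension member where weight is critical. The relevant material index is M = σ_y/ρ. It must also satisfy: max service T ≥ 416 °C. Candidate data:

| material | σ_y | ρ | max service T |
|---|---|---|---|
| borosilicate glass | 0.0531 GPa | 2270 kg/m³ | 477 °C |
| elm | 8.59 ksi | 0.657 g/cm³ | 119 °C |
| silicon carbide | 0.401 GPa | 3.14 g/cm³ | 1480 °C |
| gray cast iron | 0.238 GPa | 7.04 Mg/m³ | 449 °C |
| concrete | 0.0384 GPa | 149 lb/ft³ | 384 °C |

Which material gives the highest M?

silicon carbide

Screen on constraints: max service T ≥ 416 °C. Survivors: borosilicate glass, silicon carbide, gray cast iron.
Putting every candidate on a common basis:
  borosilicate glass: σ_y = 53.10 MPa, ρ = 2270 kg/m³
  silicon carbide: σ_y = 401.0 MPa, ρ = 3140 kg/m³
  gray cast iron: σ_y = 238.0 MPa, ρ = 7040 kg/m³
  silicon carbide: M = 128 kN·m/kg
  gray cast iron: M = 33.8 kN·m/kg
  borosilicate glass: M = 23.4 kN·m/kg
Silicon carbide ranks first.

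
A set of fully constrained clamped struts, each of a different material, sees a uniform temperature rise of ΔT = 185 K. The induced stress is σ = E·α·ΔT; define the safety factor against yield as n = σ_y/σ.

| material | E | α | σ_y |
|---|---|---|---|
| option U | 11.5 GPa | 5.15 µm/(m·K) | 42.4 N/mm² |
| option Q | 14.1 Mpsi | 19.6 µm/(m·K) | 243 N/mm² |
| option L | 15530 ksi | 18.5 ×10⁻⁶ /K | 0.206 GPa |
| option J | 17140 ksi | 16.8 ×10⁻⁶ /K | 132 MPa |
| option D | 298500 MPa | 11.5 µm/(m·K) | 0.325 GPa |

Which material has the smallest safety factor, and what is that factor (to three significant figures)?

option J, n = 0.359

Converting E to GPa, α to ×10⁻⁶/K, σ_y to MPa, then σ and n for each:
  option U: E = 11.50, α = 5.15, σ_y = 42.40 → σ = 11.0 MPa, n = 3.87
  option Q: E = 97.22, α = 19.6, σ_y = 243.0 → σ = 353 MPa, n = 0.689
  option L: E = 107.1, α = 18.5, σ_y = 206.0 → σ = 366 MPa, n = 0.562
  option J: E = 118.2, α = 16.8, σ_y = 132.0 → σ = 367 MPa, n = 0.359
  option D: E = 298.5, α = 11.5, σ_y = 325.0 → σ = 635 MPa, n = 0.512
Option J has the lowest safety factor, n = 0.359.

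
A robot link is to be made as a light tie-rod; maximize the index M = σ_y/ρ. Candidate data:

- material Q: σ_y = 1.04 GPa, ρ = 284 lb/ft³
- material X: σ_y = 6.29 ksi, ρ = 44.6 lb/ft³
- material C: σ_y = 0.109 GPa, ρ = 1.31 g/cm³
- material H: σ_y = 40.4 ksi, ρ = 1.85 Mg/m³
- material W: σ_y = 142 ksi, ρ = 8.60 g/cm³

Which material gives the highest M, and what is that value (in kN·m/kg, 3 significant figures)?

material Q, M = 229 kN·m/kg

In SI units:
  material Q: σ_y = 1040 MPa, ρ = 4549 kg/m³
  material X: σ_y = 43.37 MPa, ρ = 714.4 kg/m³
  material C: σ_y = 109.0 MPa, ρ = 1310 kg/m³
  material H: σ_y = 278.5 MPa, ρ = 1850 kg/m³
  material W: σ_y = 979.1 MPa, ρ = 8600 kg/m³
  material Q: M = 229 kN·m/kg
  material H: M = 151 kN·m/kg
  material W: M = 114 kN·m/kg
  material C: M = 83.2 kN·m/kg
  material X: M = 60.7 kN·m/kg
Highest index: material Q.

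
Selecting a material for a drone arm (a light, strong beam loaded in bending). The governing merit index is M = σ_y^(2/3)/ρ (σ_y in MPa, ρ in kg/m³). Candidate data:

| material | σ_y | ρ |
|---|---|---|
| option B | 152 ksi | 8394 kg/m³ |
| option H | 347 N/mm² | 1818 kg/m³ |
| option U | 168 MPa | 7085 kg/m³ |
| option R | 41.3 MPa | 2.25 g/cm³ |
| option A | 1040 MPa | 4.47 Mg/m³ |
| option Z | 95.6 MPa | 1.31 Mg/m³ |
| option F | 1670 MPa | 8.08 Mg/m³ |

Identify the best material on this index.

After converting to SI:
  option B: σ_y = 1048 MPa, ρ = 8394 kg/m³
  option H: σ_y = 347.0 MPa, ρ = 1818 kg/m³
  option U: σ_y = 168.0 MPa, ρ = 7085 kg/m³
  option R: σ_y = 41.30 MPa, ρ = 2250 kg/m³
  option A: σ_y = 1040 MPa, ρ = 4470 kg/m³
  option Z: σ_y = 95.60 MPa, ρ = 1310 kg/m³
  option F: σ_y = 1670 MPa, ρ = 8080 kg/m³
  option H: M = 27.2×10⁻³
  option A: M = 23.0×10⁻³
  option F: M = 17.4×10⁻³
  option Z: M = 16.0×10⁻³
  option B: M = 12.3×10⁻³
  option R: M = 5.31×10⁻³
  option U: M = 4.30×10⁻³
The maximum is for option H.

option H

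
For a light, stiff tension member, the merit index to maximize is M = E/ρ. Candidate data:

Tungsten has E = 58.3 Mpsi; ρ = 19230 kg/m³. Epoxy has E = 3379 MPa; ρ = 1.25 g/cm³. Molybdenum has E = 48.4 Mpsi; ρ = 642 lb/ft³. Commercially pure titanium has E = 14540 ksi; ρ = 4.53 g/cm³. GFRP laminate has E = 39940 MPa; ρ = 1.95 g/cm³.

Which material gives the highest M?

In SI units:
  tungsten: E = 402.0 GPa, ρ = 19230 kg/m³
  epoxy: E = 3.379 GPa, ρ = 1250 kg/m³
  molybdenum: E = 333.7 GPa, ρ = 10280 kg/m³
  commercially pure titanium: E = 100.2 GPa, ρ = 4530 kg/m³
  GFRP laminate: E = 39.94 GPa, ρ = 1950 kg/m³
  molybdenum: M = 32.4 MN·m/kg
  commercially pure titanium: M = 22.1 MN·m/kg
  tungsten: M = 20.9 MN·m/kg
  GFRP laminate: M = 20.5 MN·m/kg
  epoxy: M = 2.70 MN·m/kg
Highest index: molybdenum.

molybdenum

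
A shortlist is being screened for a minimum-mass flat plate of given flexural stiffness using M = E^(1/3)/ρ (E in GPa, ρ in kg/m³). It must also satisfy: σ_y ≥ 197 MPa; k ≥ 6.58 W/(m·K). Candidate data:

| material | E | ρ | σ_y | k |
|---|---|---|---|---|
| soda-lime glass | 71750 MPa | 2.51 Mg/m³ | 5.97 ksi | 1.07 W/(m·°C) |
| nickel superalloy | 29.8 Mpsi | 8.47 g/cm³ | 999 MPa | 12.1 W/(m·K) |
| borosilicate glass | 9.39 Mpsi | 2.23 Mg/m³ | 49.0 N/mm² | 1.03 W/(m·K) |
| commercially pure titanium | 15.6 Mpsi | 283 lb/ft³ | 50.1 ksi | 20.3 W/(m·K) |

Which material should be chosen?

Screen on constraints: σ_y ≥ 197 MPa; k ≥ 6.58 W/(m·K). Survivors: nickel superalloy, commercially pure titanium.
In SI units:
  nickel superalloy: E = 205.5 GPa, ρ = 8470 kg/m³
  commercially pure titanium: E = 107.6 GPa, ρ = 4533 kg/m³
  commercially pure titanium: M = 1.05×10⁻³
  nickel superalloy: M = 0.697×10⁻³
Commercially pure titanium has the largest M.

commercially pure titanium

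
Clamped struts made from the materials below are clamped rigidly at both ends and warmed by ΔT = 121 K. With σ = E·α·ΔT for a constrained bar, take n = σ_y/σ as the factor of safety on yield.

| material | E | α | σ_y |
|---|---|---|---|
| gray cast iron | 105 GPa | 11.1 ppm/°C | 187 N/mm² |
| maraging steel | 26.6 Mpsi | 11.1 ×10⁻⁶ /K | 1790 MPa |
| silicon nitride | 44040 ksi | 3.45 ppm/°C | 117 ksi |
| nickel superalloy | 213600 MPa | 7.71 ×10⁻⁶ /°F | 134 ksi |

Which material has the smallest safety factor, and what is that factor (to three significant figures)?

Converting E to GPa, α to ×10⁻⁶/K, σ_y to MPa, then σ and n for each:
  gray cast iron: E = 105.0, α = 11.1, σ_y = 187.0 → σ = 141 MPa, n = 1.33
  maraging steel: E = 183.4, α = 11.1, σ_y = 1790 → σ = 246 MPa, n = 7.27
  silicon nitride: E = 303.6, α = 3.45, σ_y = 806.7 → σ = 127 MPa, n = 6.36
  nickel superalloy: E = 213.6, α = 13.9, σ_y = 923.9 → σ = 359 MPa, n = 2.58
The minimum is gray cast iron at n = 1.33.

gray cast iron, n = 1.33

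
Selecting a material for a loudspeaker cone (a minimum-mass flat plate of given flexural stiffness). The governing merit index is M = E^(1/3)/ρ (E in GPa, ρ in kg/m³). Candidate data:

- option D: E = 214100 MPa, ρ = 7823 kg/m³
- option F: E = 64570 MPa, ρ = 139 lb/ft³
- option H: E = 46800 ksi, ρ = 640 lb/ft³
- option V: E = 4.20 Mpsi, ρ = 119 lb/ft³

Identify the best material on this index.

In SI units:
  option D: E = 214.1 GPa, ρ = 7823 kg/m³
  option F: E = 64.57 GPa, ρ = 2227 kg/m³
  option H: E = 322.7 GPa, ρ = 10250 kg/m³
  option V: E = 28.96 GPa, ρ = 1906 kg/m³
  option F: M = 1.80×10⁻³
  option V: M = 1.61×10⁻³
  option D: M = 0.765×10⁻³
  option H: M = 0.669×10⁻³
The maximum is for option F.

option F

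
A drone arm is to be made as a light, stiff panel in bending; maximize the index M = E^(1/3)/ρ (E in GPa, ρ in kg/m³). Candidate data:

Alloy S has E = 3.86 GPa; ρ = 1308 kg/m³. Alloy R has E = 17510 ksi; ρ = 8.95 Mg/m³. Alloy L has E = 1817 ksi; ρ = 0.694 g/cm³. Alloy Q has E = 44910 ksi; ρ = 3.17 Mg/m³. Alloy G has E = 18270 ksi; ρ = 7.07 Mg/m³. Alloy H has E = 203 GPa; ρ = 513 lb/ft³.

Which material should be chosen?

In SI units:
  alloy S: E = 3.860 GPa, ρ = 1308 kg/m³
  alloy R: E = 120.7 GPa, ρ = 8950 kg/m³
  alloy L: E = 12.53 GPa, ρ = 694.0 kg/m³
  alloy Q: E = 309.6 GPa, ρ = 3170 kg/m³
  alloy G: E = 126.0 GPa, ρ = 7070 kg/m³
  alloy H: E = 203.0 GPa, ρ = 8217 kg/m³
  alloy L: M = 3.35×10⁻³
  alloy Q: M = 2.13×10⁻³
  alloy S: M = 1.20×10⁻³
  alloy H: M = 0.715×10⁻³
  alloy G: M = 0.709×10⁻³
  alloy R: M = 0.552×10⁻³
Highest index: alloy L.

alloy L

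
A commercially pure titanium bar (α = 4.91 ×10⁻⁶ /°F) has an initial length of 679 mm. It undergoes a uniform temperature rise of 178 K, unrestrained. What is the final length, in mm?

Convert α: 4.91×10⁻⁶/°F × (9/5) = 8.84×10⁻⁶/K.
ΔL = α·L₀·ΔT = 8.84×10⁻⁶ × 679 mm × 178.0 K = 1.07 mm.
L = L₀ + ΔL = 679 + 1.07 = 680.07 mm.

680.07 mm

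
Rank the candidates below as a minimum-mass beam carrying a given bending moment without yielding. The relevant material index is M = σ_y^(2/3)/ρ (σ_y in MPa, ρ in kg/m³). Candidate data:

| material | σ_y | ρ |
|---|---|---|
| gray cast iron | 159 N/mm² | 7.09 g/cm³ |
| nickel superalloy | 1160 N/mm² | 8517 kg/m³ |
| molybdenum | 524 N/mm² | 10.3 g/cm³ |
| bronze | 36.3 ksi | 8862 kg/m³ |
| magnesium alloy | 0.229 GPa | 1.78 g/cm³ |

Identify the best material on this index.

In SI units:
  gray cast iron: σ_y = 159.0 MPa, ρ = 7090 kg/m³
  nickel superalloy: σ_y = 1160 MPa, ρ = 8517 kg/m³
  molybdenum: σ_y = 524.0 MPa, ρ = 10300 kg/m³
  bronze: σ_y = 250.3 MPa, ρ = 8862 kg/m³
  magnesium alloy: σ_y = 229.0 MPa, ρ = 1780 kg/m³
  magnesium alloy: M = 21.0×10⁻³
  nickel superalloy: M = 13.0×10⁻³
  molybdenum: M = 6.31×10⁻³
  bronze: M = 4.48×10⁻³
  gray cast iron: M = 4.14×10⁻³
Magnesium alloy has the largest M.

magnesium alloy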